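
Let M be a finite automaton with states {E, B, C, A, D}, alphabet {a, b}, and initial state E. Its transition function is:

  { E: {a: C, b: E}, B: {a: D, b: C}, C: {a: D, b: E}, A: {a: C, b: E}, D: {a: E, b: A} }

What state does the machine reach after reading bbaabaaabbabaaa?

start at E
read 'b': E → E
read 'b': E → E
read 'a': E → C
read 'a': C → D
read 'b': D → A
read 'a': A → C
read 'a': C → D
read 'a': D → E
read 'b': E → E
read 'b': E → E
read 'a': E → C
read 'b': C → E
read 'a': E → C
read 'a': C → D
read 'a': D → E

E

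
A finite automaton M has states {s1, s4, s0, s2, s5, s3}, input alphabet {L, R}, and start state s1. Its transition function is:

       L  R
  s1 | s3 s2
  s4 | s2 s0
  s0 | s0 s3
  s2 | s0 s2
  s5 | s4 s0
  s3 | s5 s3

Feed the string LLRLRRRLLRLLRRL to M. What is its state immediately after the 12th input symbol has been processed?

s0

start at s1
read 'L': s1 → s3
read 'L': s3 → s5
read 'R': s5 → s0
read 'L': s0 → s0
read 'R': s0 → s3
read 'R': s3 → s3
read 'R': s3 → s3
read 'L': s3 → s5
read 'L': s5 → s4
read 'R': s4 → s0
read 'L': s0 → s0
read 'L': s0 → s0
After 12 symbols: s0.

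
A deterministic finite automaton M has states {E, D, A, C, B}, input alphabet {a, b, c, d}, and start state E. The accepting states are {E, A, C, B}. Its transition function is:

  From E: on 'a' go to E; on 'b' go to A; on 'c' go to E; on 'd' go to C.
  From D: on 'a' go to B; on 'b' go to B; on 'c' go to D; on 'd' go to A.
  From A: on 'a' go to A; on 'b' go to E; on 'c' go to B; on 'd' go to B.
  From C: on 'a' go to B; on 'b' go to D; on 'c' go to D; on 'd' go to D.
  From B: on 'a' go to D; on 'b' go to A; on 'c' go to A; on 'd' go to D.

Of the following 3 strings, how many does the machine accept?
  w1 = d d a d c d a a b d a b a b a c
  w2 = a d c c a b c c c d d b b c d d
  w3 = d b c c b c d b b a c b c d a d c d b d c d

w1: E → C → D → B → D → D → A → A → A → E → C → B → A → A → E → E → E  → end E, accepted
w2: E → E → C → D → D → B → A → B → A → B → D → A → E → A → B → D → A  → end A, accepted
w3: E → C → D → D → D → B → A → B → A → E → E → E → A → B → D → B → D → D → A → E → C → D → A  → end A, accepted

3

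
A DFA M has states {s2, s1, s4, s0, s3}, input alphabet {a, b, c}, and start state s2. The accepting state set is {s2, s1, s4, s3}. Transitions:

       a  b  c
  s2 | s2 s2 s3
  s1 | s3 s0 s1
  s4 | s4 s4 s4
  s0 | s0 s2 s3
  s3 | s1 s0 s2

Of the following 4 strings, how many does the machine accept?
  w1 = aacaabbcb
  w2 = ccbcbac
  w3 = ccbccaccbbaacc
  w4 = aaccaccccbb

3

w1:
  start at s2
  read 'a': s2 → s2
  read 'a': s2 → s2
  read 'c': s2 → s3
  read 'a': s3 → s1
  read 'a': s1 → s3
  read 'b': s3 → s0
  read 'b': s0 → s2
  read 'c': s2 → s3
  read 'b': s3 → s0
  end s0, rejected
w2:
  start at s2
  read 'c': s2 → s3
  read 'c': s3 → s2
  read 'b': s2 → s2
  read 'c': s2 → s3
  read 'b': s3 → s0
  read 'a': s0 → s0
  read 'c': s0 → s3
  end s3, accepted
w3:
  start at s2
  read 'c': s2 → s3
  read 'c': s3 → s2
  read 'b': s2 → s2
  read 'c': s2 → s3
  read 'c': s3 → s2
  read 'a': s2 → s2
  read 'c': s2 → s3
  read 'c': s3 → s2
  read 'b': s2 → s2
  read 'b': s2 → s2
  read 'a': s2 → s2
  read 'a': s2 → s2
  read 'c': s2 → s3
  read 'c': s3 → s2
  end s2, accepted
w4:
  start at s2
  read 'a': s2 → s2
  read 'a': s2 → s2
  read 'c': s2 → s3
  read 'c': s3 → s2
  read 'a': s2 → s2
  read 'c': s2 → s3
  read 'c': s3 → s2
  read 'c': s2 → s3
  read 'c': s3 → s2
  read 'b': s2 → s2
  read 'b': s2 → s2
  end s2, accepted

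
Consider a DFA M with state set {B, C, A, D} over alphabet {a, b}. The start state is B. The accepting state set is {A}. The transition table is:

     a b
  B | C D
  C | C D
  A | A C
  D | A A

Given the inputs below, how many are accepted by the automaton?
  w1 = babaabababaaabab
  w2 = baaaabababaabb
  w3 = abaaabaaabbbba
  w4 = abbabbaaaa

w1: B → D → A → C → C → C → D → A → C → C → D → A → A → A → C → C → D  → end D, rejected
w2: B → D → A → A → A → A → C → C → D → A → C → C → C → D → A  → end A, accepted
w3: B → C → D → A → A → A → C → C → C → C → D → A → C → D → A  → end A, accepted
w4: B → C → D → A → A → C → D → A → A → A → A  → end A, accepted

3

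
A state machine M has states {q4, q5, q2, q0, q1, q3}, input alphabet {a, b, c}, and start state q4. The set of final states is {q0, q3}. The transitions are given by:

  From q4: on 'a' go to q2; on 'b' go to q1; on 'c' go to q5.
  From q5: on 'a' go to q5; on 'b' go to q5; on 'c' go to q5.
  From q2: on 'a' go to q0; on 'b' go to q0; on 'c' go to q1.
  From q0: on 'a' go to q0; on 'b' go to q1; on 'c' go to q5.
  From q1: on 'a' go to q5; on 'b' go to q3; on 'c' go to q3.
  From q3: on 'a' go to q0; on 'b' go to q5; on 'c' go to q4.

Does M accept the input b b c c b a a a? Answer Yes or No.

No

q4 → q1 → q3 → q4 → q5 → q5 → q5 → q5 → q5
End state q5 is not accepting.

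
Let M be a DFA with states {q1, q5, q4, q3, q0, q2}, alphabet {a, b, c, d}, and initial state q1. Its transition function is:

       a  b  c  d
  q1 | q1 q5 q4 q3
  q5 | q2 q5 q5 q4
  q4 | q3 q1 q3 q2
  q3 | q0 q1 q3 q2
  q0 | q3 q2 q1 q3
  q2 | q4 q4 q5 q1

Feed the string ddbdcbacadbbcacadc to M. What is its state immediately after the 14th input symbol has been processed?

q1 → q3 → q2 → q4 → q2 → q5 → q5 → q2 → q5 → q2 → q1 → q5 → q5 → q5 → q2
After 14 symbols: q2.

q2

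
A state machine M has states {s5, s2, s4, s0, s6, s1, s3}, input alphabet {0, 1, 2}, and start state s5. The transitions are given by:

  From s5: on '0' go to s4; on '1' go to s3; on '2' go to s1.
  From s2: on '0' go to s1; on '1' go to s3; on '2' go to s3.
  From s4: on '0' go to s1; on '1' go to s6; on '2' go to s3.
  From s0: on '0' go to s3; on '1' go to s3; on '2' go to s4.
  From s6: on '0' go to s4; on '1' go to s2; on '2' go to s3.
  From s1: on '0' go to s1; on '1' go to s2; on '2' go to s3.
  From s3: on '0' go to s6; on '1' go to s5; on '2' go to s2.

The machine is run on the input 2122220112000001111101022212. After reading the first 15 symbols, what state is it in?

s1

s5 → s1 → s2 → s3 → s2 → s3 → s2 → s1 → s2 → s3 → s2 → s1 → s1 → s1 → s1 → s1
After 15 symbols: s1.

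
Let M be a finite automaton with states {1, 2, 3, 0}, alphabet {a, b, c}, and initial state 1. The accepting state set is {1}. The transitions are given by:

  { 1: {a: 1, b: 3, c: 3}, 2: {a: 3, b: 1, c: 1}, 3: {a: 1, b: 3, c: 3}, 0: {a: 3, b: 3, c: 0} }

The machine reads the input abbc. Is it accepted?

Trace: 1 -a-> 1 -b-> 3 -b-> 3 -c-> 3
End state 3 is not accepting.

No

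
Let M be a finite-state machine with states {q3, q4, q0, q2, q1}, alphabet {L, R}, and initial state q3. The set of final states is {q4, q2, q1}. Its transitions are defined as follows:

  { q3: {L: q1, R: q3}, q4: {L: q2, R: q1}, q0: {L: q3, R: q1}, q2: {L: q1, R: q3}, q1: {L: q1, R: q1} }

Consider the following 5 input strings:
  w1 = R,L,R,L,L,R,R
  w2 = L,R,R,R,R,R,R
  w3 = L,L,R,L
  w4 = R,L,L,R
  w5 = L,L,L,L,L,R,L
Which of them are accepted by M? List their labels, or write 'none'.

w1:
  start at q3
  read 'R': q3 → q3
  read 'L': q3 → q1
  read 'R': q1 → q1
  read 'L': q1 → q1
  read 'L': q1 → q1
  read 'R': q1 → q1
  read 'R': q1 → q1
  end q1, accepted
w2:
  start at q3
  read 'L': q3 → q1
  read 'R': q1 → q1
  read 'R': q1 → q1
  read 'R': q1 → q1
  read 'R': q1 → q1
  read 'R': q1 → q1
  read 'R': q1 → q1
  end q1, accepted
w3:
  start at q3
  read 'L': q3 → q1
  read 'L': q1 → q1
  read 'R': q1 → q1
  read 'L': q1 → q1
  end q1, accepted
w4:
  start at q3
  read 'R': q3 → q3
  read 'L': q3 → q1
  read 'L': q1 → q1
  read 'R': q1 → q1
  end q1, accepted
w5:
  start at q3
  read 'L': q3 → q1
  read 'L': q1 → q1
  read 'L': q1 → q1
  read 'L': q1 → q1
  read 'L': q1 → q1
  read 'R': q1 → q1
  read 'L': q1 → q1
  end q1, accepted

w1, w2, w3, w4, w5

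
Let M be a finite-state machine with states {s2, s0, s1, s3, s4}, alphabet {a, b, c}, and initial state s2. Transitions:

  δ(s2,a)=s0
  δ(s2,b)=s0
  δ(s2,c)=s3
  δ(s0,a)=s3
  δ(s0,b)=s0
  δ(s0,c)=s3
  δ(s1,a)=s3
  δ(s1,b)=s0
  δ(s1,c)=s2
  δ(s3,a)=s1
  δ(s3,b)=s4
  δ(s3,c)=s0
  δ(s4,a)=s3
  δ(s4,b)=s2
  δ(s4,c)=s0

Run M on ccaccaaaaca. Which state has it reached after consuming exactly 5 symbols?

start at s2
read 'c': s2 → s3
read 'c': s3 → s0
read 'a': s0 → s3
read 'c': s3 → s0
read 'c': s0 → s3
After 5 symbols: s3.

s3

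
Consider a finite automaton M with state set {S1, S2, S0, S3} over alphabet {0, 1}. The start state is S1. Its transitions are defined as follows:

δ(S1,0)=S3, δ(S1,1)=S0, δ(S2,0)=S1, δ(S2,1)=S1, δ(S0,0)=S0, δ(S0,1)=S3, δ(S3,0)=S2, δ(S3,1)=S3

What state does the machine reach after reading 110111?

S3

S1 → S0 → S3 → S2 → S1 → S0 → S3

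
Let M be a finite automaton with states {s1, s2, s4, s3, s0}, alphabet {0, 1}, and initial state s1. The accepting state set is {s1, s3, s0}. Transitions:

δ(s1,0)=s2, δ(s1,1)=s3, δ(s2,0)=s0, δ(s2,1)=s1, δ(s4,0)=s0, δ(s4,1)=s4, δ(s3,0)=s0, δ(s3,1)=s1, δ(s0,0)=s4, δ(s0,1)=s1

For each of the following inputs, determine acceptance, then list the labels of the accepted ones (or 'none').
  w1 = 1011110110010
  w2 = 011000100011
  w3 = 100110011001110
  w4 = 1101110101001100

w1: Trace: s1 -1-> s3 -0-> s0 -1-> s1 -1-> s3 -1-> s1 -1-> s3 -0-> s0 -1-> s1 -1-> s3 -0-> s0 -0-> s4 -1-> s4 -0-> s0  → end s0, accepted
w2: Trace: s1 -0-> s2 -1-> s1 -1-> s3 -0-> s0 -0-> s4 -0-> s0 -1-> s1 -0-> s2 -0-> s0 -0-> s4 -1-> s4 -1-> s4  → end s4, rejected
w3: Trace: s1 -1-> s3 -0-> s0 -0-> s4 -1-> s4 -1-> s4 -0-> s0 -0-> s4 -1-> s4 -1-> s4 -0-> s0 -0-> s4 -1-> s4 -1-> s4 -1-> s4 -0-> s0  → end s0, accepted
w4: Trace: s1 -1-> s3 -1-> s1 -0-> s2 -1-> s1 -1-> s3 -1-> s1 -0-> s2 -1-> s1 -0-> s2 -1-> s1 -0-> s2 -0-> s0 -1-> s1 -1-> s3 -0-> s0 -0-> s4  → end s4, rejected

w1, w3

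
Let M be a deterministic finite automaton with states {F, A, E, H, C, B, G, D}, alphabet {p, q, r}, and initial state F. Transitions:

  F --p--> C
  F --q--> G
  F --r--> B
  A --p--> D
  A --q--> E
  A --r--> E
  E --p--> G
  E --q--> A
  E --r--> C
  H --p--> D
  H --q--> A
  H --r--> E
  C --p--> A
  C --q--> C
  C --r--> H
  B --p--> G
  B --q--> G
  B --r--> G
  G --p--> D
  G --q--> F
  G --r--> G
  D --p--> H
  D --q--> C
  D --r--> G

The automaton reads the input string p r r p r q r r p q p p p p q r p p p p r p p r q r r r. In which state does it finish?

start at F
read 'p': F → C
read 'r': C → H
read 'r': H → E
read 'p': E → G
read 'r': G → G
read 'q': G → F
read 'r': F → B
read 'r': B → G
read 'p': G → D
read 'q': D → C
read 'p': C → A
read 'p': A → D
read 'p': D → H
read 'p': H → D
read 'q': D → C
read 'r': C → H
read 'p': H → D
read 'p': D → H
read 'p': H → D
read 'p': D → H
read 'r': H → E
read 'p': E → G
read 'p': G → D
read 'r': D → G
read 'q': G → F
read 'r': F → B
read 'r': B → G
read 'r': G → G

G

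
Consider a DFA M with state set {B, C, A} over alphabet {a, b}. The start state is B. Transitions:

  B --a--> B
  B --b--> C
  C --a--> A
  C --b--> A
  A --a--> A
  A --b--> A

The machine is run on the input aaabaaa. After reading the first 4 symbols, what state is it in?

C

B → B → B → B → C
After 4 symbols: C.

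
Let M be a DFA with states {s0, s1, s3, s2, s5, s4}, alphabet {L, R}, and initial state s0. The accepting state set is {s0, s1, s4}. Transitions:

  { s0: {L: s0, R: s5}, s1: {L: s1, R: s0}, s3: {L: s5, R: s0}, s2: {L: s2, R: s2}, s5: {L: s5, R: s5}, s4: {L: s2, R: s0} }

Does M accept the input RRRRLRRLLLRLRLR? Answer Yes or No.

s0 → s5 → s5 → s5 → s5 → s5 → s5 → s5 → s5 → s5 → s5 → s5 → s5 → s5 → s5 → s5
End state s5 is not accepting.

No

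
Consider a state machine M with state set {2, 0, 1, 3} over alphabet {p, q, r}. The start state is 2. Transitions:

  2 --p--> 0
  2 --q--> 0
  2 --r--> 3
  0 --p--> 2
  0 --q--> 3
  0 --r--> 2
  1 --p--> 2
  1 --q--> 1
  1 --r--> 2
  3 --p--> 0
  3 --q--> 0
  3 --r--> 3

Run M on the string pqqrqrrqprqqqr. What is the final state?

Trace: 2 -p-> 0 -q-> 3 -q-> 0 -r-> 2 -q-> 0 -r-> 2 -r-> 3 -q-> 0 -p-> 2 -r-> 3 -q-> 0 -q-> 3 -q-> 0 -r-> 2

2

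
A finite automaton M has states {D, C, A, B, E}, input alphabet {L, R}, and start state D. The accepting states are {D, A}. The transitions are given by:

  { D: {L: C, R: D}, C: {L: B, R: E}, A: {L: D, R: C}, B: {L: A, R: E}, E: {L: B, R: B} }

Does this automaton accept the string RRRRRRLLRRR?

No

D → D → D → D → D → D → D → C → B → E → B → E
End state E is not accepting.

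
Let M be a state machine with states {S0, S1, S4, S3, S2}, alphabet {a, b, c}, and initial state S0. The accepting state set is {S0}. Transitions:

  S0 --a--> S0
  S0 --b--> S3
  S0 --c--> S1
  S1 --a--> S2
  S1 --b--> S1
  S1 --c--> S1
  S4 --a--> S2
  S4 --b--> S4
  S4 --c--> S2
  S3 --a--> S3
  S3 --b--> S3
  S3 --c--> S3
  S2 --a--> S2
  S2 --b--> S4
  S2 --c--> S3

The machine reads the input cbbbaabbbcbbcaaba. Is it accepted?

S0 → S1 → S1 → S1 → S1 → S2 → S2 → S4 → S4 → S4 → S2 → S4 → S4 → S2 → S2 → S2 → S4 → S2
End state S2 is not accepting.

No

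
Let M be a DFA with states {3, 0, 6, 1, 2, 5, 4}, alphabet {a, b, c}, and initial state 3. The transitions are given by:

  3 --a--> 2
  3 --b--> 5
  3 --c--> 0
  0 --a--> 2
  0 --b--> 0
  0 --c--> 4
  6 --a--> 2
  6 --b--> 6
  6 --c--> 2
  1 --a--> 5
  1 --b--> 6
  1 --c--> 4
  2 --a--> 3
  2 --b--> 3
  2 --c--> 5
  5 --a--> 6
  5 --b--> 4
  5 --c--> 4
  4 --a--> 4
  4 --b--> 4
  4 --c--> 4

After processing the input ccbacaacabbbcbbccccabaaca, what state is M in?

4

Trace: 3 -c-> 0 -c-> 4 -b-> 4 -a-> 4 -c-> 4 -a-> 4 -a-> 4 -c-> 4 -a-> 4 -b-> 4 -b-> 4 -b-> 4 -c-> 4 -b-> 4 -b-> 4 -c-> 4 -c-> 4 -c-> 4 -c-> 4 -a-> 4 -b-> 4 -a-> 4 -a-> 4 -c-> 4 -a-> 4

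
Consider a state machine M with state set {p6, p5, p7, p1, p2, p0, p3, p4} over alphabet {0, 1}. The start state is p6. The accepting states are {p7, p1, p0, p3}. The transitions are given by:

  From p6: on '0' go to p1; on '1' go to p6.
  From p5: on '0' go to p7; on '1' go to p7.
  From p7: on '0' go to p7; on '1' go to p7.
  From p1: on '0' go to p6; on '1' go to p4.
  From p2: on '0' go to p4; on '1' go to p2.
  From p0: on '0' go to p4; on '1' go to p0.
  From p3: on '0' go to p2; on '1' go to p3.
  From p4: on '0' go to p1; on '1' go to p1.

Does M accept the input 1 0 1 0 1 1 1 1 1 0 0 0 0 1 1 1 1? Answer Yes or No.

No

p6 → p6 → p1 → p4 → p1 → p4 → p1 → p4 → p1 → p4 → p1 → p6 → p1 → p6 → p6 → p6 → p6 → p6
End state p6 is not accepting.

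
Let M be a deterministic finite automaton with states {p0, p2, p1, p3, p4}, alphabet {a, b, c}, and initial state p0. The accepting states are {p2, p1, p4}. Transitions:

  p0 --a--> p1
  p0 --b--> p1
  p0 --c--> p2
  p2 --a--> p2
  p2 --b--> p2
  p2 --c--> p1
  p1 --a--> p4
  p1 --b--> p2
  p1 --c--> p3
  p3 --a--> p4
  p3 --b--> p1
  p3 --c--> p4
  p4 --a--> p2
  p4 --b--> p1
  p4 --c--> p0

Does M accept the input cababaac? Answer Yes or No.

Trace: p0 -c-> p2 -a-> p2 -b-> p2 -a-> p2 -b-> p2 -a-> p2 -a-> p2 -c-> p1
End state p1 is accepting.

Yes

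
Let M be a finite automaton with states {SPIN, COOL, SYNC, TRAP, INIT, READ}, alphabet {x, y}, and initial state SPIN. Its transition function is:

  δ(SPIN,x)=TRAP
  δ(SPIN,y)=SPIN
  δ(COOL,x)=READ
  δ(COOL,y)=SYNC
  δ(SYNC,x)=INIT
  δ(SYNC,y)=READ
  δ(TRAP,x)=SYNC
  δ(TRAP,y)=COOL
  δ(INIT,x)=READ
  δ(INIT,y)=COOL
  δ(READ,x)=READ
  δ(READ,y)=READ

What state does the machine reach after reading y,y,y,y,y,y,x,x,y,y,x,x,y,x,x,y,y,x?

start at SPIN
read 'y': SPIN → SPIN
read 'y': SPIN → SPIN
read 'y': SPIN → SPIN
read 'y': SPIN → SPIN
read 'y': SPIN → SPIN
read 'y': SPIN → SPIN
read 'x': SPIN → TRAP
read 'x': TRAP → SYNC
read 'y': SYNC → READ
read 'y': READ → READ
read 'x': READ → READ
read 'x': READ → READ
read 'y': READ → READ
read 'x': READ → READ
read 'x': READ → READ
read 'y': READ → READ
read 'y': READ → READ
read 'x': READ → READ

READ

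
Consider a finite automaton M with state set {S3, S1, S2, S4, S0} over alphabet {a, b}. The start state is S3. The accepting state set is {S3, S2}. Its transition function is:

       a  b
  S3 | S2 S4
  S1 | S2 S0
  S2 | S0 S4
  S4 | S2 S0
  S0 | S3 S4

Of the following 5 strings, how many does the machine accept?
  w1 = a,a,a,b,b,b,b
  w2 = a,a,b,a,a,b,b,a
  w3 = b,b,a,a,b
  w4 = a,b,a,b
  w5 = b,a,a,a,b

1

w1: Trace: S3 -a-> S2 -a-> S0 -a-> S3 -b-> S4 -b-> S0 -b-> S4 -b-> S0  → end S0, rejected
w2: Trace: S3 -a-> S2 -a-> S0 -b-> S4 -a-> S2 -a-> S0 -b-> S4 -b-> S0 -a-> S3  → end S3, accepted
w3: Trace: S3 -b-> S4 -b-> S0 -a-> S3 -a-> S2 -b-> S4  → end S4, rejected
w4: Trace: S3 -a-> S2 -b-> S4 -a-> S2 -b-> S4  → end S4, rejected
w5: Trace: S3 -b-> S4 -a-> S2 -a-> S0 -a-> S3 -b-> S4  → end S4, rejected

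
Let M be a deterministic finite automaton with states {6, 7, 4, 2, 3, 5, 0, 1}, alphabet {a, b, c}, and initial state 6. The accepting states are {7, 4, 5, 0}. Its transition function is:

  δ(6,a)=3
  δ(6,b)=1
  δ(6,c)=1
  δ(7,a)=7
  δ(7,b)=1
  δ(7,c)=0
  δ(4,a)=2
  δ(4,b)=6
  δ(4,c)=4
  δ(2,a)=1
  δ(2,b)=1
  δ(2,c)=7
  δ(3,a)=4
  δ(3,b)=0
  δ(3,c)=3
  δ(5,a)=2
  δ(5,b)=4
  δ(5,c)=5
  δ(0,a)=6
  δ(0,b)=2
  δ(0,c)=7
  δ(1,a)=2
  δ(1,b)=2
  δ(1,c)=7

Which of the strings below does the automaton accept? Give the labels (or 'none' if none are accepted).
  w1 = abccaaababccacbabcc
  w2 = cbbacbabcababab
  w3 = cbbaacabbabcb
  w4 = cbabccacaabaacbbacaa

w1, w4

w1:
  start at 6
  read 'a': 6 → 3
  read 'b': 3 → 0
  read 'c': 0 → 7
  read 'c': 7 → 0
  read 'a': 0 → 6
  read 'a': 6 → 3
  read 'a': 3 → 4
  read 'b': 4 → 6
  read 'a': 6 → 3
  read 'b': 3 → 0
  read 'c': 0 → 7
  read 'c': 7 → 0
  read 'a': 0 → 6
  read 'c': 6 → 1
  read 'b': 1 → 2
  read 'a': 2 → 1
  read 'b': 1 → 2
  read 'c': 2 → 7
  read 'c': 7 → 0
  end 0, accepted
w2:
  start at 6
  read 'c': 6 → 1
  read 'b': 1 → 2
  read 'b': 2 → 1
  read 'a': 1 → 2
  read 'c': 2 → 7
  read 'b': 7 → 1
  read 'a': 1 → 2
  read 'b': 2 → 1
  read 'c': 1 → 7
  read 'a': 7 → 7
  read 'b': 7 → 1
  read 'a': 1 → 2
  read 'b': 2 → 1
  read 'a': 1 → 2
  read 'b': 2 → 1
  end 1, rejected
w3:
  start at 6
  read 'c': 6 → 1
  read 'b': 1 → 2
  read 'b': 2 → 1
  read 'a': 1 → 2
  read 'a': 2 → 1
  read 'c': 1 → 7
  read 'a': 7 → 7
  read 'b': 7 → 1
  read 'b': 1 → 2
  read 'a': 2 → 1
  read 'b': 1 → 2
  read 'c': 2 → 7
  read 'b': 7 → 1
  end 1, rejected
w4:
  start at 6
  read 'c': 6 → 1
  read 'b': 1 → 2
  read 'a': 2 → 1
  read 'b': 1 → 2
  read 'c': 2 → 7
  read 'c': 7 → 0
  read 'a': 0 → 6
  read 'c': 6 → 1
  read 'a': 1 → 2
  read 'a': 2 → 1
  read 'b': 1 → 2
  read 'a': 2 → 1
  read 'a': 1 → 2
  read 'c': 2 → 7
  read 'b': 7 → 1
  read 'b': 1 → 2
  read 'a': 2 → 1
  read 'c': 1 → 7
  read 'a': 7 → 7
  read 'a': 7 → 7
  end 7, accepted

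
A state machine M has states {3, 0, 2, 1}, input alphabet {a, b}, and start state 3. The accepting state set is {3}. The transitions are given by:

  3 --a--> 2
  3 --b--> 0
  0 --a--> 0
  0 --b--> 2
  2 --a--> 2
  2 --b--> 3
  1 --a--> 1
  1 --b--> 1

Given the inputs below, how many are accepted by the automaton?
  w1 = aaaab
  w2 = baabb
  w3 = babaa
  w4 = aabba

2

w1: 3 → 2 → 2 → 2 → 2 → 3  → end 3, accepted
w2: 3 → 0 → 0 → 0 → 2 → 3  → end 3, accepted
w3: 3 → 0 → 0 → 2 → 2 → 2  → end 2, rejected
w4: 3 → 2 → 2 → 3 → 0 → 0  → end 0, rejected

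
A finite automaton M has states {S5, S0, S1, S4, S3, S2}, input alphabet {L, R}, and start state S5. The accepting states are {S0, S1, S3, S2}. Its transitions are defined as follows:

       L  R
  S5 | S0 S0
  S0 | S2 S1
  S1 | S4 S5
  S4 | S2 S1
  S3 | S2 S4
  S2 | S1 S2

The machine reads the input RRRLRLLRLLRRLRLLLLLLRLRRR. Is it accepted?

S5 → S0 → S1 → S5 → S0 → S1 → S4 → S2 → S2 → S1 → S4 → S1 → S5 → S0 → S1 → S4 → S2 → S1 → S4 → S2 → S1 → S5 → S0 → S1 → S5 → S0
End state S0 is accepting.

Yes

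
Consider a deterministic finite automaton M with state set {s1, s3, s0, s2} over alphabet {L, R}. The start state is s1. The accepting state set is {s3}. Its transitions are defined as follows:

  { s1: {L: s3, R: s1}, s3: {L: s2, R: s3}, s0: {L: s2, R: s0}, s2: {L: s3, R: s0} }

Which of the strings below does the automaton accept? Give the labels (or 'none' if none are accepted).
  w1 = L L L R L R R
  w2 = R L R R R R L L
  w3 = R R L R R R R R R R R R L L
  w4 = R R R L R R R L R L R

w2, w3

w1:
  start at s1
  read 'L': s1 → s3
  read 'L': s3 → s2
  read 'L': s2 → s3
  read 'R': s3 → s3
  read 'L': s3 → s2
  read 'R': s2 → s0
  read 'R': s0 → s0
  end s0, rejected
w2:
  start at s1
  read 'R': s1 → s1
  read 'L': s1 → s3
  read 'R': s3 → s3
  read 'R': s3 → s3
  read 'R': s3 → s3
  read 'R': s3 → s3
  read 'L': s3 → s2
  read 'L': s2 → s3
  end s3, accepted
w3:
  start at s1
  read 'R': s1 → s1
  read 'R': s1 → s1
  read 'L': s1 → s3
  read 'R': s3 → s3
  read 'R': s3 → s3
  read 'R': s3 → s3
  read 'R': s3 → s3
  read 'R': s3 → s3
  read 'R': s3 → s3
  read 'R': s3 → s3
  read 'R': s3 → s3
  read 'R': s3 → s3
  read 'L': s3 → s2
  read 'L': s2 → s3
  end s3, accepted
w4:
  start at s1
  read 'R': s1 → s1
  read 'R': s1 → s1
  read 'R': s1 → s1
  read 'L': s1 → s3
  read 'R': s3 → s3
  read 'R': s3 → s3
  read 'R': s3 → s3
  read 'L': s3 → s2
  read 'R': s2 → s0
  read 'L': s0 → s2
  read 'R': s2 → s0
  end s0, rejected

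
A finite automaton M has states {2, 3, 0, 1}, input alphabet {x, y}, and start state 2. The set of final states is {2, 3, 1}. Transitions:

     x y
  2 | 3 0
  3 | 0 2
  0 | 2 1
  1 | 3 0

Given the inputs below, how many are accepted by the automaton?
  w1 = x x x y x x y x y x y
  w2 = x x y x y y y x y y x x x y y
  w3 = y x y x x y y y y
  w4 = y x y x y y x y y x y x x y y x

2

w1: Trace: 2 -x-> 3 -x-> 0 -x-> 2 -y-> 0 -x-> 2 -x-> 3 -y-> 2 -x-> 3 -y-> 2 -x-> 3 -y-> 2  → end 2, accepted
w2: Trace: 2 -x-> 3 -x-> 0 -y-> 1 -x-> 3 -y-> 2 -y-> 0 -y-> 1 -x-> 3 -y-> 2 -y-> 0 -x-> 2 -x-> 3 -x-> 0 -y-> 1 -y-> 0  → end 0, rejected
w3: Trace: 2 -y-> 0 -x-> 2 -y-> 0 -x-> 2 -x-> 3 -y-> 2 -y-> 0 -y-> 1 -y-> 0  → end 0, rejected
w4: Trace: 2 -y-> 0 -x-> 2 -y-> 0 -x-> 2 -y-> 0 -y-> 1 -x-> 3 -y-> 2 -y-> 0 -x-> 2 -y-> 0 -x-> 2 -x-> 3 -y-> 2 -y-> 0 -x-> 2  → end 2, accepted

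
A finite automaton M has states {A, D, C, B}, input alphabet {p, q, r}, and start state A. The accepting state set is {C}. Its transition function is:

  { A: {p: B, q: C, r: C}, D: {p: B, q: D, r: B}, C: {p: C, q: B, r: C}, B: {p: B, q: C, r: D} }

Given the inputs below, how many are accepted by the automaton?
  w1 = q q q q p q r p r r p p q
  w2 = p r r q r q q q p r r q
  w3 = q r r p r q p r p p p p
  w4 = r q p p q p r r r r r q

1

w1: A → C → B → C → B → B → C → C → C → C → C → C → C → B  → end B, rejected
w2: A → B → D → B → C → C → B → C → B → B → D → B → C  → end C, accepted
w3: A → C → C → C → C → C → B → B → D → B → B → B → B  → end B, rejected
w4: A → C → B → B → B → C → C → C → C → C → C → C → B  → end B, rejected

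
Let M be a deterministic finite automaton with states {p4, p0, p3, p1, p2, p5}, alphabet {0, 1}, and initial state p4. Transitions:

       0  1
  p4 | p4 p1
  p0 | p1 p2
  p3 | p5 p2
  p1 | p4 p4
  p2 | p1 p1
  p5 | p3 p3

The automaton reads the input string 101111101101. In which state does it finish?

start at p4
read '1': p4 → p1
read '0': p1 → p4
read '1': p4 → p1
read '1': p1 → p4
read '1': p4 → p1
read '1': p1 → p4
read '1': p4 → p1
read '0': p1 → p4
read '1': p4 → p1
read '1': p1 → p4
read '0': p4 → p4
read '1': p4 → p1

p1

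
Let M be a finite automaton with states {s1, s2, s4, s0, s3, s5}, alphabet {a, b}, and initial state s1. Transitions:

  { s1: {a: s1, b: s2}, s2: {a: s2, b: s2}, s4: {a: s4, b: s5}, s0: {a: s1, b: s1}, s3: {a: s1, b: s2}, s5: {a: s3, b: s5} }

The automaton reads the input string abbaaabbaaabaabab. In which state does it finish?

s1 → s1 → s2 → s2 → s2 → s2 → s2 → s2 → s2 → s2 → s2 → s2 → s2 → s2 → s2 → s2 → s2 → s2

s2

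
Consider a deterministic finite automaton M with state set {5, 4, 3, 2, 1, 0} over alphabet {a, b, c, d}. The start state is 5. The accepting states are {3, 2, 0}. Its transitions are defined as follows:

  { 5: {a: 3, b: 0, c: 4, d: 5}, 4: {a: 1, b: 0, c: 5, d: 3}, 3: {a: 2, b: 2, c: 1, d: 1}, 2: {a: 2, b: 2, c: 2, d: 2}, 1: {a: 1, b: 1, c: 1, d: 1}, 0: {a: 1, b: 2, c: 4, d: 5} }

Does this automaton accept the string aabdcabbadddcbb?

Yes

5 → 3 → 2 → 2 → 2 → 2 → 2 → 2 → 2 → 2 → 2 → 2 → 2 → 2 → 2 → 2
End state 2 is accepting.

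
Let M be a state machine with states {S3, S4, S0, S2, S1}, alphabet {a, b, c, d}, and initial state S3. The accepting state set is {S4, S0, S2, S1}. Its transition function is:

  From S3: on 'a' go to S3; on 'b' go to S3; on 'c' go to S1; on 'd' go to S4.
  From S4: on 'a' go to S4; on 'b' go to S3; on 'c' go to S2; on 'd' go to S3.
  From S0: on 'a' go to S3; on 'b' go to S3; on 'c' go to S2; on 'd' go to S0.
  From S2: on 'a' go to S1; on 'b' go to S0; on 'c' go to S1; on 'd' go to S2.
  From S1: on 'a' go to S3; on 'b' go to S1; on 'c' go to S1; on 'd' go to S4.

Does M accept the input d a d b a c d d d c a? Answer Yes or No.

Trace: S3 -d-> S4 -a-> S4 -d-> S3 -b-> S3 -a-> S3 -c-> S1 -d-> S4 -d-> S3 -d-> S4 -c-> S2 -a-> S1
End state S1 is accepting.

Yes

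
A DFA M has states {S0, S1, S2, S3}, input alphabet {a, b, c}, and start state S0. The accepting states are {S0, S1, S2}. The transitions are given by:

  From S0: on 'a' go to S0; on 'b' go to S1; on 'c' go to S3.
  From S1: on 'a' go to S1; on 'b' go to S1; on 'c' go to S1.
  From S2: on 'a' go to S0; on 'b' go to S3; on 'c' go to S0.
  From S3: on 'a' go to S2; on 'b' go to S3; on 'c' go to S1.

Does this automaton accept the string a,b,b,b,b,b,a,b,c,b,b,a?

S0 → S0 → S1 → S1 → S1 → S1 → S1 → S1 → S1 → S1 → S1 → S1 → S1
End state S1 is accepting.

Yes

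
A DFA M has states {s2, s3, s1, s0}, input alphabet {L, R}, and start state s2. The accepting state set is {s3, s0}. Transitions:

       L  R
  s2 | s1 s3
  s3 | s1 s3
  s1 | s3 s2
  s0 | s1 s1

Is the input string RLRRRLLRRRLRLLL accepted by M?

s2 → s3 → s1 → s2 → s3 → s3 → s1 → s3 → s3 → s3 → s3 → s1 → s2 → s1 → s3 → s1
End state s1 is not accepting.

No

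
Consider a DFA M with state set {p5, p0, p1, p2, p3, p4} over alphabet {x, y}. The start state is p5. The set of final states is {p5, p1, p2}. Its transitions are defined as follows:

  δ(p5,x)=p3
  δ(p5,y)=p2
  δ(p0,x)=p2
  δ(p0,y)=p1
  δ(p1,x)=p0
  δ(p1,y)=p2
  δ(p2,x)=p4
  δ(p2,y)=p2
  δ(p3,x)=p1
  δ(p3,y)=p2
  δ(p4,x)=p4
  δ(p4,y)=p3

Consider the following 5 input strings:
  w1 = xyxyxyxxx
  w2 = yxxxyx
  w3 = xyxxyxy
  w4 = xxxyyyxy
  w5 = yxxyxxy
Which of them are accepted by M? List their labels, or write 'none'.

w2, w3, w5

w1:
  start at p5
  read 'x': p5 → p3
  read 'y': p3 → p2
  read 'x': p2 → p4
  read 'y': p4 → p3
  read 'x': p3 → p1
  read 'y': p1 → p2
  read 'x': p2 → p4
  read 'x': p4 → p4
  read 'x': p4 → p4
  end p4, rejected
w2:
  start at p5
  read 'y': p5 → p2
  read 'x': p2 → p4
  read 'x': p4 → p4
  read 'x': p4 → p4
  read 'y': p4 → p3
  read 'x': p3 → p1
  end p1, accepted
w3:
  start at p5
  read 'x': p5 → p3
  read 'y': p3 → p2
  read 'x': p2 → p4
  read 'x': p4 → p4
  read 'y': p4 → p3
  read 'x': p3 → p1
  read 'y': p1 → p2
  end p2, accepted
w4:
  start at p5
  read 'x': p5 → p3
  read 'x': p3 → p1
  read 'x': p1 → p0
  read 'y': p0 → p1
  read 'y': p1 → p2
  read 'y': p2 → p2
  read 'x': p2 → p4
  read 'y': p4 → p3
  end p3, rejected
w5:
  start at p5
  read 'y': p5 → p2
  read 'x': p2 → p4
  read 'x': p4 → p4
  read 'y': p4 → p3
  read 'x': p3 → p1
  read 'x': p1 → p0
  read 'y': p0 → p1
  end p1, accepted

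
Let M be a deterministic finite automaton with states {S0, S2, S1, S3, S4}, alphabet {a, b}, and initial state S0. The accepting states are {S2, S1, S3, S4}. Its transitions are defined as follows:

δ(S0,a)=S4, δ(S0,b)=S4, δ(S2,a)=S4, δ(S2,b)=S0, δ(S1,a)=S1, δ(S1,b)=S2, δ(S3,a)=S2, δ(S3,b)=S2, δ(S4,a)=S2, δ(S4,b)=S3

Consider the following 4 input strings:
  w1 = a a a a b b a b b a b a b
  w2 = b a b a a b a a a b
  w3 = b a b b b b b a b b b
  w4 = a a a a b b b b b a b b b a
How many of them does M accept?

w1: Trace: S0 -a-> S4 -a-> S2 -a-> S4 -a-> S2 -b-> S0 -b-> S4 -a-> S2 -b-> S0 -b-> S4 -a-> S2 -b-> S0 -a-> S4 -b-> S3  → end S3, accepted
w2: Trace: S0 -b-> S4 -a-> S2 -b-> S0 -a-> S4 -a-> S2 -b-> S0 -a-> S4 -a-> S2 -a-> S4 -b-> S3  → end S3, accepted
w3: Trace: S0 -b-> S4 -a-> S2 -b-> S0 -b-> S4 -b-> S3 -b-> S2 -b-> S0 -a-> S4 -b-> S3 -b-> S2 -b-> S0  → end S0, rejected
w4: Trace: S0 -a-> S4 -a-> S2 -a-> S4 -a-> S2 -b-> S0 -b-> S4 -b-> S3 -b-> S2 -b-> S0 -a-> S4 -b-> S3 -b-> S2 -b-> S0 -a-> S4  → end S4, accepted

3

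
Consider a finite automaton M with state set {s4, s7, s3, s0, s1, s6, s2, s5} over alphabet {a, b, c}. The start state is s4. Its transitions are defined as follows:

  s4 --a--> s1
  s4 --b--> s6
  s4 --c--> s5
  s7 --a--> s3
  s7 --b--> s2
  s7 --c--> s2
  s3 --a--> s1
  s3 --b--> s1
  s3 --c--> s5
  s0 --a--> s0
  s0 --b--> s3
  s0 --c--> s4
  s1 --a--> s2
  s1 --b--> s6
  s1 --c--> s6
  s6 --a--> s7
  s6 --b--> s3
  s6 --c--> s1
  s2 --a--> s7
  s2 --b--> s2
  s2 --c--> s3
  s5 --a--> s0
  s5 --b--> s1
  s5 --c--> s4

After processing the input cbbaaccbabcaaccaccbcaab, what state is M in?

s1

Trace: s4 -c-> s5 -b-> s1 -b-> s6 -a-> s7 -a-> s3 -c-> s5 -c-> s4 -b-> s6 -a-> s7 -b-> s2 -c-> s3 -a-> s1 -a-> s2 -c-> s3 -c-> s5 -a-> s0 -c-> s4 -c-> s5 -b-> s1 -c-> s6 -a-> s7 -a-> s3 -b-> s1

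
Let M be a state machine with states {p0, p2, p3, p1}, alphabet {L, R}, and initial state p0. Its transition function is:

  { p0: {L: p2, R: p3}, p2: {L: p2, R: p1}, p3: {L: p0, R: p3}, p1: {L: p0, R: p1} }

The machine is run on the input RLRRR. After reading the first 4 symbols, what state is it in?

start at p0
read 'R': p0 → p3
read 'L': p3 → p0
read 'R': p0 → p3
read 'R': p3 → p3
After 4 symbols: p3.

p3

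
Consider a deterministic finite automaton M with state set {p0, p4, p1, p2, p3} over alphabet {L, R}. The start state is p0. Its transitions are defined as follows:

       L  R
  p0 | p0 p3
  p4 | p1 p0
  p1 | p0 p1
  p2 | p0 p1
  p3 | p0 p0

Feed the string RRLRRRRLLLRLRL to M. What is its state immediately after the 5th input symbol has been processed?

p0

Trace: p0 -R-> p3 -R-> p0 -L-> p0 -R-> p3 -R-> p0
After 5 symbols: p0.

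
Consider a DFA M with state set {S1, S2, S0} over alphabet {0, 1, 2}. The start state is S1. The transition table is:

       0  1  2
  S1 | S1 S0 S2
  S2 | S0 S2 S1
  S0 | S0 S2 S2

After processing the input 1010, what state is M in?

S1 → S0 → S0 → S2 → S0

S0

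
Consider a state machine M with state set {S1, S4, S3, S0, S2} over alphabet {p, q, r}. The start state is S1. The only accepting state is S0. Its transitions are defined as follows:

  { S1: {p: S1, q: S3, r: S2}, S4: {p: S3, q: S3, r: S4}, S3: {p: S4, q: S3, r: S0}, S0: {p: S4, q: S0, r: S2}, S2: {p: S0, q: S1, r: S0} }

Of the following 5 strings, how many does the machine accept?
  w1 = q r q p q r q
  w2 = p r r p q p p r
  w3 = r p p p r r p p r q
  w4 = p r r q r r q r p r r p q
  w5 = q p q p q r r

w1: S1 → S3 → S0 → S0 → S4 → S3 → S0 → S0  → end S0, accepted
w2: S1 → S1 → S2 → S0 → S4 → S3 → S4 → S3 → S0  → end S0, accepted
w3: S1 → S2 → S0 → S4 → S3 → S0 → S2 → S0 → S4 → S4 → S3  → end S3, rejected
w4: S1 → S1 → S2 → S0 → S0 → S2 → S0 → S0 → S2 → S0 → S2 → S0 → S4 → S3  → end S3, rejected
w5: S1 → S3 → S4 → S3 → S4 → S3 → S0 → S2  → end S2, rejected

2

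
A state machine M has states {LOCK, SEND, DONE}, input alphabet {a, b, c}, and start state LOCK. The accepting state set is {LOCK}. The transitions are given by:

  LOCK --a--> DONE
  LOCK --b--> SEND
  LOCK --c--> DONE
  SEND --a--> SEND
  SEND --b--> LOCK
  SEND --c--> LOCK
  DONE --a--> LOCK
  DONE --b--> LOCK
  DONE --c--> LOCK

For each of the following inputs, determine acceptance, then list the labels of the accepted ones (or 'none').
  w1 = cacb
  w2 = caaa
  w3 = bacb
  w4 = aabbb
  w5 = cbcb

w1, w2, w5

w1: Trace: LOCK -c-> DONE -a-> LOCK -c-> DONE -b-> LOCK  → end LOCK, accepted
w2: Trace: LOCK -c-> DONE -a-> LOCK -a-> DONE -a-> LOCK  → end LOCK, accepted
w3: Trace: LOCK -b-> SEND -a-> SEND -c-> LOCK -b-> SEND  → end SEND, rejected
w4: Trace: LOCK -a-> DONE -a-> LOCK -b-> SEND -b-> LOCK -b-> SEND  → end SEND, rejected
w5: Trace: LOCK -c-> DONE -b-> LOCK -c-> DONE -b-> LOCK  → end LOCK, accepted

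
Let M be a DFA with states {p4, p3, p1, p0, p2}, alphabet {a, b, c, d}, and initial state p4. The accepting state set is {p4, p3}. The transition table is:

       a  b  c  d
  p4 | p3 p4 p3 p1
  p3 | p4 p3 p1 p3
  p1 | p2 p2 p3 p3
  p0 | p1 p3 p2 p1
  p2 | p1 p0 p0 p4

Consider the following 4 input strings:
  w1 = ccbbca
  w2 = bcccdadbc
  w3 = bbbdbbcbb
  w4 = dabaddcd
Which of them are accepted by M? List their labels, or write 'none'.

w1: p4 → p3 → p1 → p2 → p0 → p2 → p1  → end p1, rejected
w2: p4 → p4 → p3 → p1 → p3 → p3 → p4 → p1 → p2 → p0  → end p0, rejected
w3: p4 → p4 → p4 → p4 → p1 → p2 → p0 → p2 → p0 → p3  → end p3, accepted
w4: p4 → p1 → p2 → p0 → p1 → p3 → p3 → p1 → p3  → end p3, accepted

w3, w4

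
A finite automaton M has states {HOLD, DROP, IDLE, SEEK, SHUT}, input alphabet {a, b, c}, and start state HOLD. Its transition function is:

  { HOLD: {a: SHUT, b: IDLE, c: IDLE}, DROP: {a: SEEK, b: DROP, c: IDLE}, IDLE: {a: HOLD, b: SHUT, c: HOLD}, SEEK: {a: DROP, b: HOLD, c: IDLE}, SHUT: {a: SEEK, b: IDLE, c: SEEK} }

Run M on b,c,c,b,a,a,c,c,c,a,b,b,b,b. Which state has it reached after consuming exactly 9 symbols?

start at HOLD
read 'b': HOLD → IDLE
read 'c': IDLE → HOLD
read 'c': HOLD → IDLE
read 'b': IDLE → SHUT
read 'a': SHUT → SEEK
read 'a': SEEK → DROP
read 'c': DROP → IDLE
read 'c': IDLE → HOLD
read 'c': HOLD → IDLE
After 9 symbols: IDLE.

IDLE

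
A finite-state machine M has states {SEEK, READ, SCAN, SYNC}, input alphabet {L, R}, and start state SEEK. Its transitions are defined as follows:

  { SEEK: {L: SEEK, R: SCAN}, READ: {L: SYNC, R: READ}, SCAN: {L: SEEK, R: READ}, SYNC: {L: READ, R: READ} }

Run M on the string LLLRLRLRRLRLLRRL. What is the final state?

SEEK → SEEK → SEEK → SEEK → SCAN → SEEK → SCAN → SEEK → SCAN → READ → SYNC → READ → SYNC → READ → READ → READ → SYNC

SYNC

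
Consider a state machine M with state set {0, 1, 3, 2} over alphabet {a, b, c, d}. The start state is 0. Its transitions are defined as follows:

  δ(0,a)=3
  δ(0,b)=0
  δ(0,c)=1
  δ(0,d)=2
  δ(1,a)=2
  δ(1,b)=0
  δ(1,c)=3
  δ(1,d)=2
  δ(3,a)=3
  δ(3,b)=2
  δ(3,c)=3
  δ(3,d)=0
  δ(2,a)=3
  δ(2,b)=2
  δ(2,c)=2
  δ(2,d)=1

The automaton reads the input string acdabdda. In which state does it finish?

0 → 3 → 3 → 0 → 3 → 2 → 1 → 2 → 3

3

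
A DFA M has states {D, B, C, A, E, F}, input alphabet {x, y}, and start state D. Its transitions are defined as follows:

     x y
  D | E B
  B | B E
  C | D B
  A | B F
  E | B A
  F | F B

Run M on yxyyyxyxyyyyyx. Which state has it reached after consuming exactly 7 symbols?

D → B → B → E → A → F → F → B
After 7 symbols: B.

B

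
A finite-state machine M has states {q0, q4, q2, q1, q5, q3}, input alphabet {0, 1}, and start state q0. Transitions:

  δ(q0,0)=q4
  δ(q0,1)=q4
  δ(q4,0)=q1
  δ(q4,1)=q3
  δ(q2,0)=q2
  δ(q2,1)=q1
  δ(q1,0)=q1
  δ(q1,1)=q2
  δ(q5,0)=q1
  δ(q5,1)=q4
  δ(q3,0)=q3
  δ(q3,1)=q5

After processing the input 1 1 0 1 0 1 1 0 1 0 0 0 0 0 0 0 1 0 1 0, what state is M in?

q0 → q4 → q3 → q3 → q5 → q1 → q2 → q1 → q1 → q2 → q2 → q2 → q2 → q2 → q2 → q2 → q2 → q1 → q1 → q2 → q2

q2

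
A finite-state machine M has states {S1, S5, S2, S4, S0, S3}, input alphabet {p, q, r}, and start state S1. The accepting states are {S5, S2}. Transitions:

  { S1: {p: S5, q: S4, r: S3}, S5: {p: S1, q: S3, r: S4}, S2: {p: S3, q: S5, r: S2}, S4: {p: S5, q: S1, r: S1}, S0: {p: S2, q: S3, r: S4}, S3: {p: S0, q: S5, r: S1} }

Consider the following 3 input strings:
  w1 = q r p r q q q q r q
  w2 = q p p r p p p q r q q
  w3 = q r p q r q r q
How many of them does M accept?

w1:
  start at S1
  read 'q': S1 → S4
  read 'r': S4 → S1
  read 'p': S1 → S5
  read 'r': S5 → S4
  read 'q': S4 → S1
  read 'q': S1 → S4
  read 'q': S4 → S1
  read 'q': S1 → S4
  read 'r': S4 → S1
  read 'q': S1 → S4
  end S4, rejected
w2:
  start at S1
  read 'q': S1 → S4
  read 'p': S4 → S5
  read 'p': S5 → S1
  read 'r': S1 → S3
  read 'p': S3 → S0
  read 'p': S0 → S2
  read 'p': S2 → S3
  read 'q': S3 → S5
  read 'r': S5 → S4
  read 'q': S4 → S1
  read 'q': S1 → S4
  end S4, rejected
w3:
  start at S1
  read 'q': S1 → S4
  read 'r': S4 → S1
  read 'p': S1 → S5
  read 'q': S5 → S3
  read 'r': S3 → S1
  read 'q': S1 → S4
  read 'r': S4 → S1
  read 'q': S1 → S4
  end S4, rejected

0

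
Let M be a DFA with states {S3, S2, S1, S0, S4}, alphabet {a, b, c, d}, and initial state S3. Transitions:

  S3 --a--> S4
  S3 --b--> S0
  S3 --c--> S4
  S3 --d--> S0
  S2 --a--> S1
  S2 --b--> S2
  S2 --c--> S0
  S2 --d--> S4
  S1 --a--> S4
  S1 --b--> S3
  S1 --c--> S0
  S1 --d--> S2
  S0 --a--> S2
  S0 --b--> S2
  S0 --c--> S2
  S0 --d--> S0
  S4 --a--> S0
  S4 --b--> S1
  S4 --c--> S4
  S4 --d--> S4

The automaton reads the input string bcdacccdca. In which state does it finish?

S3 → S0 → S2 → S4 → S0 → S2 → S0 → S2 → S4 → S4 → S0

S0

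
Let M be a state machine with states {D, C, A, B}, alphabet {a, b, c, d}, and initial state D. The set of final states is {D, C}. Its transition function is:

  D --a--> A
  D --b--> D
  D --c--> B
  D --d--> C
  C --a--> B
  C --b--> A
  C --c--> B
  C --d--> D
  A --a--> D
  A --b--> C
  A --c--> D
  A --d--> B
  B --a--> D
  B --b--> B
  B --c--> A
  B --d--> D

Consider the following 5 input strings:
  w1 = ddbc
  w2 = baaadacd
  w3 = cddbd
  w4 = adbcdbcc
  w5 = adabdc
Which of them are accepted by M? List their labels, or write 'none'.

w2, w4

w1:
  start at D
  read 'd': D → C
  read 'd': C → D
  read 'b': D → D
  read 'c': D → B
  end B, rejected
w2:
  start at D
  read 'b': D → D
  read 'a': D → A
  read 'a': A → D
  read 'a': D → A
  read 'd': A → B
  read 'a': B → D
  read 'c': D → B
  read 'd': B → D
  end D, accepted
w3:
  start at D
  read 'c': D → B
  read 'd': B → D
  read 'd': D → C
  read 'b': C → A
  read 'd': A → B
  end B, rejected
w4:
  start at D
  read 'a': D → A
  read 'd': A → B
  read 'b': B → B
  read 'c': B → A
  read 'd': A → B
  read 'b': B → B
  read 'c': B → A
  read 'c': A → D
  end D, accepted
w5:
  start at D
  read 'a': D → A
  read 'd': A → B
  read 'a': B → D
  read 'b': D → D
  read 'd': D → C
  read 'c': C → B
  end B, rejected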